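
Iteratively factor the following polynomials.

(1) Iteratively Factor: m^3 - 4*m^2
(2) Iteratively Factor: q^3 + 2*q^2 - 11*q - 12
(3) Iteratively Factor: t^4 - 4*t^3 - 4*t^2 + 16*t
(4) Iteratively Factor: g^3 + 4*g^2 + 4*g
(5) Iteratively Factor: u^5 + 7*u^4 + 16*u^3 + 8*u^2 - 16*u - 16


(1) = (m)*(m^2 - 4*m) = m^2*(m - 4)
(2) = (q - 3)*(q^2 + 5*q + 4) = (q - 3)*(q + 1)*(q + 4)
(3) = (t - 4)*(t^3 - 4*t) = (t - 4)*(t - 2)*(t^2 + 2*t) = t*(t - 4)*(t - 2)*(t + 2)
(4) = (g + 2)*(g^2 + 2*g) = (g + 2)^2*(g)
(5) = (u + 2)*(u^4 + 5*u^3 + 6*u^2 - 4*u - 8) = (u + 2)^2*(u^3 + 3*u^2 - 4) = (u - 1)*(u + 2)^2*(u^2 + 4*u + 4) = (u - 1)*(u + 2)^3*(u + 2)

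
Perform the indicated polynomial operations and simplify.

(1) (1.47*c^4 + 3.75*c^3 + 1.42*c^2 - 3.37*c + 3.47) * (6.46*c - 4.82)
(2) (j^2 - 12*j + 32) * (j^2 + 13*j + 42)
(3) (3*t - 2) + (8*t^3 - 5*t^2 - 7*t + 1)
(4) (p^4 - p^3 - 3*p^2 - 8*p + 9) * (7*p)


(1) = 9.4962*c^5 + 17.1396*c^4 - 8.9018*c^3 - 28.6146*c^2 + 38.6596*c - 16.7254
(2) = j^4 + j^3 - 82*j^2 - 88*j + 1344
(3) = 8*t^3 - 5*t^2 - 4*t - 1
(4) = 7*p^5 - 7*p^4 - 21*p^3 - 56*p^2 + 63*p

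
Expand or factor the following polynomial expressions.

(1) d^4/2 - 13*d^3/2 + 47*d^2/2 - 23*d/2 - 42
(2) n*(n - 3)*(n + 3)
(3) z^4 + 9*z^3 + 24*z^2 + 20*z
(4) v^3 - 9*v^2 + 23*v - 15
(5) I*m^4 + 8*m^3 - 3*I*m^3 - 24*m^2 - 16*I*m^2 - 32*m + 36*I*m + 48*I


(1) = (d/2 + 1/2)*(d - 7)*(d - 4)*(d - 3)
(2) = n^3 - 9*n
(3) = z*(z + 2)^2*(z + 5)
(4) = (v - 5)*(v - 3)*(v - 1)
(5) = (m - 4)*(m - 6*I)*(m - 2*I)*(I*m + I)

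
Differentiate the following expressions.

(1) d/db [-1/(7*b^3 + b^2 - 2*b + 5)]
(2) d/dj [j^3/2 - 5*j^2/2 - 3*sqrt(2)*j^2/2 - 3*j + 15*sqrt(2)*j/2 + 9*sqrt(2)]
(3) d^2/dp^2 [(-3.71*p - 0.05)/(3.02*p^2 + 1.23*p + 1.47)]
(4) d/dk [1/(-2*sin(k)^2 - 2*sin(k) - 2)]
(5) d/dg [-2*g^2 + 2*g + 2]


(1) = (21*b^2 + 2*b - 2)/(7*b^3 + b^2 - 2*b + 5)^2
(2) = 3*j^2/2 - 5*j - 3*sqrt(2)*j - 3 + 15*sqrt(2)/2
(3) = (-(3.71*p + 0.05)*(6.04*p + 1.23)*(12.08*p + 2.46) + (67.2252*p + 9.4286)*(3.02*p^2 + 1.23*p + 1.47))/(3.02*p^2 + 1.23*p + 1.47)^3
(4) = (2*sin(k) + 1)*cos(k)/(2*(sin(k)^2 + sin(k) + 1)^2)
(5) = 2 - 4*g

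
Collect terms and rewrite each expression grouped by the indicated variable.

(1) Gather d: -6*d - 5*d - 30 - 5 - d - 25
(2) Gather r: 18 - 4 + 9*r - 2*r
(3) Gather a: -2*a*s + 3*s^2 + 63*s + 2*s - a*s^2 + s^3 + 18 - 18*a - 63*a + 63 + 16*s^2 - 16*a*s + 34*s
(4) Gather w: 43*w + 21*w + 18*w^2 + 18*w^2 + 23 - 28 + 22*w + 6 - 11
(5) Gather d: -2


(1) = -12*d - 60
(2) = 7*r + 14
(3) = a*(-s^2 - 18*s - 81) + s^3 + 19*s^2 + 99*s + 81
(4) = 36*w^2 + 86*w - 10
(5) = -2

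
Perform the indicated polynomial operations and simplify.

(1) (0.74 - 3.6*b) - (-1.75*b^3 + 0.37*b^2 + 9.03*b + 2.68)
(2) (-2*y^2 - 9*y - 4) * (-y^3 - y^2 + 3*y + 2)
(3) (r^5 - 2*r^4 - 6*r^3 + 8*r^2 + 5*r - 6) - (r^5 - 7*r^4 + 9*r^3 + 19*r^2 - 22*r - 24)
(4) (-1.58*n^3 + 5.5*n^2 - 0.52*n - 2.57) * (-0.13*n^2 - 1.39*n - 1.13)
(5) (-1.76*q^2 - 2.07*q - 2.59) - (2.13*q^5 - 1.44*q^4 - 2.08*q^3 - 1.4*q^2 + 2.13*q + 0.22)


(1) = 1.75*b^3 - 0.37*b^2 - 12.63*b - 1.94
(2) = 2*y^5 + 11*y^4 + 7*y^3 - 27*y^2 - 30*y - 8
(3) = 5*r^4 - 15*r^3 - 11*r^2 + 27*r + 18
(4) = 0.2054*n^5 + 1.4812*n^4 - 5.792*n^3 - 5.1581*n^2 + 4.1599*n + 2.9041
(5) = -2.13*q^5 + 1.44*q^4 + 2.08*q^3 - 0.36*q^2 - 4.2*q - 2.81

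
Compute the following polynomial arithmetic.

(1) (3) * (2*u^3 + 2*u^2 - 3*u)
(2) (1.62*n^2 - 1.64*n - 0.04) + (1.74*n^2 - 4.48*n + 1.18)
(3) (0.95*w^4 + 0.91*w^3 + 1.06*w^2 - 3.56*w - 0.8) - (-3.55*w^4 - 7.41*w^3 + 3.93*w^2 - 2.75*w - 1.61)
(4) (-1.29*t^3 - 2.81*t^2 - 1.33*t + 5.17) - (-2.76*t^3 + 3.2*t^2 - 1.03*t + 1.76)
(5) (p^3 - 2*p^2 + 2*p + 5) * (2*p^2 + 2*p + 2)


(1) = 6*u^3 + 6*u^2 - 9*u
(2) = 3.36*n^2 - 6.12*n + 1.14
(3) = 4.5*w^4 + 8.32*w^3 - 2.87*w^2 - 0.81*w + 0.81
(4) = 1.47*t^3 - 6.01*t^2 - 0.3*t + 3.41
(5) = 2*p^5 - 2*p^4 + 2*p^3 + 10*p^2 + 14*p + 10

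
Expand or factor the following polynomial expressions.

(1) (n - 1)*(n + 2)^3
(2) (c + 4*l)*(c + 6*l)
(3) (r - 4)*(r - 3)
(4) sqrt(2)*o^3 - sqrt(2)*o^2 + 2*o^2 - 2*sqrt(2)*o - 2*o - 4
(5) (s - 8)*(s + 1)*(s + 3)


(1) = n^4 + 5*n^3 + 6*n^2 - 4*n - 8
(2) = c^2 + 10*c*l + 24*l^2
(3) = r^2 - 7*r + 12
(4) = (o - 2)*(o + sqrt(2))*(sqrt(2)*o + sqrt(2))
(5) = s^3 - 4*s^2 - 29*s - 24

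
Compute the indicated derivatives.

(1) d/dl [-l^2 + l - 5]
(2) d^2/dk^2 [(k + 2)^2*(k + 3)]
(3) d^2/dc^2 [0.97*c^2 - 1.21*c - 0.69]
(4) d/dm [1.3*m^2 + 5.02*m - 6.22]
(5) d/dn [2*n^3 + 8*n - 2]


(1) = 1 - 2*l
(2) = 6*k + 14
(3) = 1.94000000000000
(4) = 2.6*m + 5.02
(5) = 6*n^2 + 8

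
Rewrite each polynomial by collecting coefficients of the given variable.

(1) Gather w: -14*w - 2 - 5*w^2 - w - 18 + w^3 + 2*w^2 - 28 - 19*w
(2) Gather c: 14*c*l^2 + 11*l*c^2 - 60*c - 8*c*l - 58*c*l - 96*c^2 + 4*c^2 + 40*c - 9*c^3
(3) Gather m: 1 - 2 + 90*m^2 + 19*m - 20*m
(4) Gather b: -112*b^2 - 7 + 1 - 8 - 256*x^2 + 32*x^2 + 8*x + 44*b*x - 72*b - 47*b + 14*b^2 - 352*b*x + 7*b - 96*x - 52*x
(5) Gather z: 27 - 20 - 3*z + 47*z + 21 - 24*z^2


(1) = w^3 - 3*w^2 - 34*w - 48
(2) = -9*c^3 + c^2*(11*l - 92) + c*(14*l^2 - 66*l - 20)
(3) = 90*m^2 - m - 1
(4) = -98*b^2 + b*(-308*x - 112) - 224*x^2 - 140*x - 14
(5) = -24*z^2 + 44*z + 28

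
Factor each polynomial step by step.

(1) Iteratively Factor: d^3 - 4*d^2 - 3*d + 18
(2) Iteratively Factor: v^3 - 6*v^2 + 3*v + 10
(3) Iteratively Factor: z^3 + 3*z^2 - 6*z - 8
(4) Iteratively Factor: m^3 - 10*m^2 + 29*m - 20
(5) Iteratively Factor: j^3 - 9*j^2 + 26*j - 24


(1) = (d + 2)*(d^2 - 6*d + 9) = (d - 3)*(d + 2)*(d - 3)
(2) = (v - 2)*(v^2 - 4*v - 5) = (v - 5)*(v - 2)*(v + 1)
(3) = (z + 1)*(z^2 + 2*z - 8) = (z - 2)*(z + 1)*(z + 4)
(4) = (m - 4)*(m^2 - 6*m + 5) = (m - 4)*(m - 1)*(m - 5)
(5) = (j - 4)*(j^2 - 5*j + 6) = (j - 4)*(j - 3)*(j - 2)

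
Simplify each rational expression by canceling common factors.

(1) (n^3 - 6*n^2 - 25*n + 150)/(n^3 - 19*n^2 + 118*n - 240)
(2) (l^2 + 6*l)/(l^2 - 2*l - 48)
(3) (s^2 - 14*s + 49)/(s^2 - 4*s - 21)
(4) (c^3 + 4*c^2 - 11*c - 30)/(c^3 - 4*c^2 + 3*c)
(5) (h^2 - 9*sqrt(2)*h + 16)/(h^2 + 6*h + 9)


(1) = (n + 5)/(n - 8)
(2) = l/(l - 8)
(3) = (s - 7)/(s + 3)
(4) = (c^2 + 7*c + 10)/(c^2 - c)
(5) = (h^2 - 9*sqrt(2)*h + 16)/(h^2 + 6*h + 9)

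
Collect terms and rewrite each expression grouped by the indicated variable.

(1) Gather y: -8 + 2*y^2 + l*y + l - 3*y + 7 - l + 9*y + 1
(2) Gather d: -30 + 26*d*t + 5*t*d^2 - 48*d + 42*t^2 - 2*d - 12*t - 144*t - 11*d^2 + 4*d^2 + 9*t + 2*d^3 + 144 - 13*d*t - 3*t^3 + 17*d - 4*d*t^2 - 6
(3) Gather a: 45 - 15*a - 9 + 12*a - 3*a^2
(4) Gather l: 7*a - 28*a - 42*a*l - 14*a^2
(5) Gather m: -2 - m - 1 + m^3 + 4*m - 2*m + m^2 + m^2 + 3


(1) = 2*y^2 + y*(l + 6)
(2) = 2*d^3 + d^2*(5*t - 7) + d*(-4*t^2 + 13*t - 33) - 3*t^3 + 42*t^2 - 147*t + 108
(3) = -3*a^2 - 3*a + 36
(4) = -14*a^2 - 42*a*l - 21*a
(5) = m^3 + 2*m^2 + m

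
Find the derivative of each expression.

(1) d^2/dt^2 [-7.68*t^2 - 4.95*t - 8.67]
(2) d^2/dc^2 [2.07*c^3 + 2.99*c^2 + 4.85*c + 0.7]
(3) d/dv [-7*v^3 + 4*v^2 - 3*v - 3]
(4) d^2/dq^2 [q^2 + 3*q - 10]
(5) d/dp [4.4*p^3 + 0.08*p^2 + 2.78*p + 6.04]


(1) = -15.3600000000000
(2) = 12.42*c + 5.98
(3) = -21*v^2 + 8*v - 3
(4) = 2
(5) = 13.2*p^2 + 0.16*p + 2.78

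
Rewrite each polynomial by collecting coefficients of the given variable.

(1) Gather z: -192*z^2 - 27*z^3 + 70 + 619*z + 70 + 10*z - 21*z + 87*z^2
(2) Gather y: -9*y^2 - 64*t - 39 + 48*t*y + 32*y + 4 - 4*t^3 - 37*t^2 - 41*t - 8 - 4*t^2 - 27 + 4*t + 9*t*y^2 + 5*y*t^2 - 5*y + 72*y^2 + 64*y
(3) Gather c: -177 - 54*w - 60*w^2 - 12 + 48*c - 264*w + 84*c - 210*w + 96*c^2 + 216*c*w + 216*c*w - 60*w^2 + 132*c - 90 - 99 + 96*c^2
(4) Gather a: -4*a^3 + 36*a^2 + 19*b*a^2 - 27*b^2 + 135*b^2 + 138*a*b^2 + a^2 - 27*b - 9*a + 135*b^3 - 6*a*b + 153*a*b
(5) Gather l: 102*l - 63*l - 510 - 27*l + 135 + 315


(1) = -27*z^3 - 105*z^2 + 608*z + 140
(2) = -4*t^3 - 41*t^2 - 101*t + y^2*(9*t + 63) + y*(5*t^2 + 48*t + 91) - 70
(3) = 192*c^2 + c*(432*w + 264) - 120*w^2 - 528*w - 378
(4) = -4*a^3 + a^2*(19*b + 37) + a*(138*b^2 + 147*b - 9) + 135*b^3 + 108*b^2 - 27*b
(5) = 12*l - 60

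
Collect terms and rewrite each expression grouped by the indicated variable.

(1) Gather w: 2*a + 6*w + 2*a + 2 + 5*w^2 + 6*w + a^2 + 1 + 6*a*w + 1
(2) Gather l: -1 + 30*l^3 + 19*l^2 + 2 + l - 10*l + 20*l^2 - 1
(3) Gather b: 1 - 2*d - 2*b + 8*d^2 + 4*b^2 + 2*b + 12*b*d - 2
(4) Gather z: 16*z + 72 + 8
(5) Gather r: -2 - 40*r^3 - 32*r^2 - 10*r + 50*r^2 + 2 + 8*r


(1) = a^2 + 4*a + 5*w^2 + w*(6*a + 12) + 4
(2) = 30*l^3 + 39*l^2 - 9*l
(3) = 4*b^2 + 12*b*d + 8*d^2 - 2*d - 1
(4) = 16*z + 80
(5) = -40*r^3 + 18*r^2 - 2*r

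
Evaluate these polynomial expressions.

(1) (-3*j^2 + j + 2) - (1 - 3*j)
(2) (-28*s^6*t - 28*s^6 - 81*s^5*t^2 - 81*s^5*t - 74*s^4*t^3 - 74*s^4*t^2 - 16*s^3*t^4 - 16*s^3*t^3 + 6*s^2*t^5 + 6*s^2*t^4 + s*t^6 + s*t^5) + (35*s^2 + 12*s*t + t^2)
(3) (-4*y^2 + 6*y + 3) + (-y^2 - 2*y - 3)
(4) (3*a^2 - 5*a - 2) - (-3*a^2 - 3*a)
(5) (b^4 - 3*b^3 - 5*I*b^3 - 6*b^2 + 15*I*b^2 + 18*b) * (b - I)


(1) = -3*j^2 + 4*j + 1
(2) = -28*s^6*t - 28*s^6 - 81*s^5*t^2 - 81*s^5*t - 74*s^4*t^3 - 74*s^4*t^2 - 16*s^3*t^4 - 16*s^3*t^3 + 6*s^2*t^5 + 6*s^2*t^4 + 35*s^2 + s*t^6 + s*t^5 + 12*s*t + t^2
(3) = -5*y^2 + 4*y
(4) = 6*a^2 - 2*a - 2
(5) = b^5 - 3*b^4 - 6*I*b^4 - 11*b^3 + 18*I*b^3 + 33*b^2 + 6*I*b^2 - 18*I*b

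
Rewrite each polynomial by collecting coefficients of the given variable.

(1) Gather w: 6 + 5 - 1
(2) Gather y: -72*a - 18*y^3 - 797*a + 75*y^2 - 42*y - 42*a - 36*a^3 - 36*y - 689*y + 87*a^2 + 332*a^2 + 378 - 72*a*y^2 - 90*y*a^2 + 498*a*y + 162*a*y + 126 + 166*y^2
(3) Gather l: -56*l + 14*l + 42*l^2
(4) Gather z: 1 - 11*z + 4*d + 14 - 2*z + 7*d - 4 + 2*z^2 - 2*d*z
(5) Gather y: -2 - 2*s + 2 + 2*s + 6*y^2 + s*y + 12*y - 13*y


(1) = 10
(2) = -36*a^3 + 419*a^2 - 911*a - 18*y^3 + y^2*(241 - 72*a) + y*(-90*a^2 + 660*a - 767) + 504
(3) = 42*l^2 - 42*l
(4) = 11*d + 2*z^2 + z*(-2*d - 13) + 11
(5) = 6*y^2 + y*(s - 1)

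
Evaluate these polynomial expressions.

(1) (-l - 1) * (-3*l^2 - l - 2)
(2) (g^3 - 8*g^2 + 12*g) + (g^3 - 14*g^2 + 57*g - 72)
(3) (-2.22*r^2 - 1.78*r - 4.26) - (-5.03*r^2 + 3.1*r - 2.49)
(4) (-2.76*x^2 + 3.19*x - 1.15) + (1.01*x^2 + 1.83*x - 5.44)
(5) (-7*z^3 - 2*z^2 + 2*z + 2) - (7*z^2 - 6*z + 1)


(1) = 3*l^3 + 4*l^2 + 3*l + 2
(2) = 2*g^3 - 22*g^2 + 69*g - 72
(3) = 2.81*r^2 - 4.88*r - 1.77
(4) = -1.75*x^2 + 5.02*x - 6.59
(5) = -7*z^3 - 9*z^2 + 8*z + 1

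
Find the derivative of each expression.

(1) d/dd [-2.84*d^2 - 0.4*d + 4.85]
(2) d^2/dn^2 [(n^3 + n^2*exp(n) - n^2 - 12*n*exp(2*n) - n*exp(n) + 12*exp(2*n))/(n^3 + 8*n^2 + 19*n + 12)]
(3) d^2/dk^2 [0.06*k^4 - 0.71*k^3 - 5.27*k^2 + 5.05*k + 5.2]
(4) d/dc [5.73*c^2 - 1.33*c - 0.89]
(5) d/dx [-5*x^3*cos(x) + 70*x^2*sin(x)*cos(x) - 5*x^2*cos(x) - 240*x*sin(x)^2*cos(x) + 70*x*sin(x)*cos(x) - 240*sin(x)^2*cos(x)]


(1) = -5.68*d - 0.4
(2) = (-2*((3*n + 8)*(n^3 + n^2*exp(n) - n^2 - 12*n*exp(2*n) - n*exp(n) + 12*exp(2*n)) + (3*n^2 + 16*n + 19)*(n^2*exp(n) + 3*n^2 - 24*n*exp(2*n) + n*exp(n) - 2*n + 12*exp(2*n) - exp(n)))*(n^3 + 8*n^2 + 19*n + 12) + 2*(3*n^2 + 16*n + 19)^2*(n^3 + n^2*exp(n) - n^2 - 12*n*exp(2*n) - n*exp(n) + 12*exp(2*n)) + (n^3 + 8*n^2 + 19*n + 12)^2*(n^2*exp(n) - 48*n*exp(2*n) + 3*n*exp(n) + 6*n - 2))/(n^3 + 8*n^2 + 19*n + 12)^3
(3) = 0.72*k^2 - 4.26*k - 10.54
(4) = 11.46*c - 1.33
(5) = 5*x^3*sin(x) + 5*x^2*sin(x) - 15*x^2*cos(x) + 70*x^2*cos(2*x) + 60*x*sin(x) - 180*x*sin(3*x) + 70*sqrt(2)*x*sin(2*x + pi/4) - 10*x*cos(x) + 35*sin(2*x) - 180*sin(3*x) + 60*cos(3*x) - 60*sqrt(2)*cos(x + pi/4)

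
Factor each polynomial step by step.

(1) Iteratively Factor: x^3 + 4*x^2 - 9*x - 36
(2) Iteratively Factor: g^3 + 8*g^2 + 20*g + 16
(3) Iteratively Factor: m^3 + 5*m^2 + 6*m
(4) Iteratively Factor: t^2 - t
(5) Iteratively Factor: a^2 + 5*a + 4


(1) = (x - 3)*(x^2 + 7*x + 12) = (x - 3)*(x + 3)*(x + 4)
(2) = (g + 2)*(g^2 + 6*g + 8) = (g + 2)*(g + 4)*(g + 2)
(3) = (m + 2)*(m^2 + 3*m) = (m + 2)*(m + 3)*(m)
(4) = (t)*(t - 1)
(5) = (a + 1)*(a + 4)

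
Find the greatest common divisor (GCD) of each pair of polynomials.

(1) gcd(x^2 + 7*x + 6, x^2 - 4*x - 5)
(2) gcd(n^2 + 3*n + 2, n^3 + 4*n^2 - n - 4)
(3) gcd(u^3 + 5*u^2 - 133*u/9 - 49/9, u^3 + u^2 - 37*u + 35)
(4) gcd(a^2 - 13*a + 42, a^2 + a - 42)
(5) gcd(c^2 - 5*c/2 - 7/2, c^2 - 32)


(1) = x + 1
(2) = gcd((n + 1)*(n + 2), (n - 1)*(n + 1)*(n + 4)) = n + 1
(3) = u + 7
(4) = a - 6
(5) = 1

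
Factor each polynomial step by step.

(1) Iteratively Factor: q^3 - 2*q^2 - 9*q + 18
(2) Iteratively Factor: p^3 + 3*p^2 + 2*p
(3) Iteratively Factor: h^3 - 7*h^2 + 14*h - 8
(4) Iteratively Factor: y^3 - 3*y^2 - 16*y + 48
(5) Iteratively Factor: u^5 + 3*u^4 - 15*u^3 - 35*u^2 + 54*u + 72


(1) = (q - 3)*(q^2 + q - 6) = (q - 3)*(q - 2)*(q + 3)
(2) = (p + 2)*(p^2 + p) = p*(p + 2)*(p + 1)
(3) = (h - 1)*(h^2 - 6*h + 8) = (h - 2)*(h - 1)*(h - 4)
(4) = (y - 4)*(y^2 + y - 12) = (y - 4)*(y + 4)*(y - 3)
(5) = (u - 2)*(u^4 + 5*u^3 - 5*u^2 - 45*u - 36) = (u - 3)*(u - 2)*(u^3 + 8*u^2 + 19*u + 12) = (u - 3)*(u - 2)*(u + 1)*(u^2 + 7*u + 12) = (u - 3)*(u - 2)*(u + 1)*(u + 4)*(u + 3)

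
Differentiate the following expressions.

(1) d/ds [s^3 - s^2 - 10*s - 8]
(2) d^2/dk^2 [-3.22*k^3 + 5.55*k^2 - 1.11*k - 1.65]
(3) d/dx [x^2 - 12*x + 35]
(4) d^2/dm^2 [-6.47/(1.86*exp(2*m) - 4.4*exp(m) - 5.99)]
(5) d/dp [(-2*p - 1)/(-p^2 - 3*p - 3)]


(1) = 3*s^2 - 2*s - 10
(2) = 11.1 - 19.32*k
(3) = 2*x - 12
(4) = (6.47*(3.72*exp(m) - 4.4)*(7.44*exp(m) - 8.8)*exp(m) + (48.1368*exp(m) - 28.468)*(-1.86*exp(2*m) + 4.4*exp(m) + 5.99))*exp(m)/(-1.86*exp(2*m) + 4.4*exp(m) + 5.99)^3
(5) = (-2*p^2 - 2*p + 3)/(p^4 + 6*p^3 + 15*p^2 + 18*p + 9)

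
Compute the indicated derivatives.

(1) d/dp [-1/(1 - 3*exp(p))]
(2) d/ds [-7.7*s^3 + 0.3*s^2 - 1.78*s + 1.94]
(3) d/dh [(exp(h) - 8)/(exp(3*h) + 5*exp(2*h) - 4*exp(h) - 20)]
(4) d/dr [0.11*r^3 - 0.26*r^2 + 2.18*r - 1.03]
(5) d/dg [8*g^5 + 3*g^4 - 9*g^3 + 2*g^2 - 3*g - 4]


(1) = -3*exp(p)/(3*exp(p) - 1)^2
(2) = -23.1*s^2 + 0.6*s - 1.78
(3) = (-(exp(h) - 8)*(3*exp(2*h) + 10*exp(h) - 4) + exp(3*h) + 5*exp(2*h) - 4*exp(h) - 20)*exp(h)/(exp(3*h) + 5*exp(2*h) - 4*exp(h) - 20)^2
(4) = 0.33*r^2 - 0.52*r + 2.18
(5) = 40*g^4 + 12*g^3 - 27*g^2 + 4*g - 3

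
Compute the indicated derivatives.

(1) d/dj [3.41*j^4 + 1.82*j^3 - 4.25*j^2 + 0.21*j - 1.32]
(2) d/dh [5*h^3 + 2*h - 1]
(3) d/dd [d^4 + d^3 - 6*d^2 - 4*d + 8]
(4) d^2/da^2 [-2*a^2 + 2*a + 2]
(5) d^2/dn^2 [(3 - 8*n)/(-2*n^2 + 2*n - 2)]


(1) = 13.64*j^3 + 5.46*j^2 - 8.5*j + 0.21
(2) = 15*h^2 + 2
(3) = 4*d^3 + 3*d^2 - 12*d - 4
(4) = -4
(5) = ((11 - 24*n)*(n^2 - n + 1) + (2*n - 1)^2*(8*n - 3))/(n^2 - n + 1)^3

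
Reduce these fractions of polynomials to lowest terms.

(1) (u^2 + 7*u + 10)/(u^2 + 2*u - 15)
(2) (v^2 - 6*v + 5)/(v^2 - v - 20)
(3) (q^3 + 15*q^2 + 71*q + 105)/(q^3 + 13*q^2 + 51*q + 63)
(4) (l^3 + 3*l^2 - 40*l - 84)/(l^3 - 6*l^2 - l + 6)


(1) = (u + 2)/(u - 3)
(2) = (v - 1)/(v + 4)
(3) = (q + 5)/(q + 3)
(4) = (l^2 + 9*l + 14)/(l^2 - 1)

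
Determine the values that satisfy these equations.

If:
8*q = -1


Then:
q = -1/8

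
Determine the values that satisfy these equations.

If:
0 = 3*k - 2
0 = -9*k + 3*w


Then:
k = 2/3
w = 2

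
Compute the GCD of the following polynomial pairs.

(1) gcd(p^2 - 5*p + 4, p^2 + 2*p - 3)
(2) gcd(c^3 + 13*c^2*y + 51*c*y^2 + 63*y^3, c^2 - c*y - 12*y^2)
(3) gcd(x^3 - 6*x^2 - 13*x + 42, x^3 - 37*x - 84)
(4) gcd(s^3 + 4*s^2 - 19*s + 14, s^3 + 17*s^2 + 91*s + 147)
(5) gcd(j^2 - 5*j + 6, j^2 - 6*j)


(1) = gcd((p - 4)*(p - 1), (p - 1)*(p + 3)) = p - 1
(2) = c + 3*y
(3) = gcd((x - 7)*(x - 2)*(x + 3), (x - 7)*(x + 3)*(x + 4)) = x^2 - 4*x - 21
(4) = gcd((s - 2)*(s - 1)*(s + 7), (s + 3)*(s + 7)^2) = s + 7
(5) = gcd((j - 3)*(j - 2), j*(j - 6)) = 1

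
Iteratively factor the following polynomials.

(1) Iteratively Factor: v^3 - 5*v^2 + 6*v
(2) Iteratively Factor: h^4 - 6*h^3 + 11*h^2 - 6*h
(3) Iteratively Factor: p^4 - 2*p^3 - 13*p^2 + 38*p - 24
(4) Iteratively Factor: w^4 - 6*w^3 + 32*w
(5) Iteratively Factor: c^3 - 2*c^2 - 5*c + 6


(1) = (v - 3)*(v^2 - 2*v) = v*(v - 3)*(v - 2)
(2) = (h)*(h^3 - 6*h^2 + 11*h - 6) = h*(h - 1)*(h^2 - 5*h + 6) = h*(h - 2)*(h - 1)*(h - 3)
(3) = (p + 4)*(p^3 - 6*p^2 + 11*p - 6) = (p - 3)*(p + 4)*(p^2 - 3*p + 2) = (p - 3)*(p - 2)*(p + 4)*(p - 1)
(4) = (w + 2)*(w^3 - 8*w^2 + 16*w) = w*(w + 2)*(w^2 - 8*w + 16) = w*(w - 4)*(w + 2)*(w - 4)
(5) = (c - 1)*(c^2 - c - 6) = (c - 1)*(c + 2)*(c - 3)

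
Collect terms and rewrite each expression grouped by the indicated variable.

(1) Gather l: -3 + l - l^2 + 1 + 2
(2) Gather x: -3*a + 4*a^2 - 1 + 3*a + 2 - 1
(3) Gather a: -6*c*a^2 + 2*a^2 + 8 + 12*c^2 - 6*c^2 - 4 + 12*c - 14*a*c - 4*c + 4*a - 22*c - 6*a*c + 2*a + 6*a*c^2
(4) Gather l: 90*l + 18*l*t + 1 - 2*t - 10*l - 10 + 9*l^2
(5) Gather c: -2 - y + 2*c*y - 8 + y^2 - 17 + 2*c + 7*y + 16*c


(1) = -l^2 + l
(2) = 4*a^2
(3) = a^2*(2 - 6*c) + a*(6*c^2 - 20*c + 6) + 6*c^2 - 14*c + 4
(4) = 9*l^2 + l*(18*t + 80) - 2*t - 9
(5) = c*(2*y + 18) + y^2 + 6*y - 27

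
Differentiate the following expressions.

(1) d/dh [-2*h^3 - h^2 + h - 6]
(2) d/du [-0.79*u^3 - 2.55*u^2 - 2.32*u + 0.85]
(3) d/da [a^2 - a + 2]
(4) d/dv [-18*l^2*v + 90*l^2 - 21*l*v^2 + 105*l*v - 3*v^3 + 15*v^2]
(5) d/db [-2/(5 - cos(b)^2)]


(1) = -6*h^2 - 2*h + 1
(2) = -2.37*u^2 - 5.1*u - 2.32
(3) = 2*a - 1
(4) = -18*l^2 - 42*l*v + 105*l - 9*v^2 + 30*v
(5) = 8*sin(2*b)/(9 - cos(2*b))^2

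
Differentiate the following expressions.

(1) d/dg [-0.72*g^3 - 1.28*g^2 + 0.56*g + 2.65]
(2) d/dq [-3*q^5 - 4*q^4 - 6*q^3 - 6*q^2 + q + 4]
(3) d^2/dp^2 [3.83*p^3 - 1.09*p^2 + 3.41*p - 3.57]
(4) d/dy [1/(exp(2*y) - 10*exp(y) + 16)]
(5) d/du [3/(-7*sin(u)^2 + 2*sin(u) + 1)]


(1) = -2.16*g^2 - 2.56*g + 0.56
(2) = -15*q^4 - 16*q^3 - 18*q^2 - 12*q + 1
(3) = 22.98*p - 2.18
(4) = 2*(5 - exp(y))*exp(y)/(exp(2*y) - 10*exp(y) + 16)^2
(5) = 6*(7*sin(u) - 1)*cos(u)/(-7*sin(u)^2 + 2*sin(u) + 1)^2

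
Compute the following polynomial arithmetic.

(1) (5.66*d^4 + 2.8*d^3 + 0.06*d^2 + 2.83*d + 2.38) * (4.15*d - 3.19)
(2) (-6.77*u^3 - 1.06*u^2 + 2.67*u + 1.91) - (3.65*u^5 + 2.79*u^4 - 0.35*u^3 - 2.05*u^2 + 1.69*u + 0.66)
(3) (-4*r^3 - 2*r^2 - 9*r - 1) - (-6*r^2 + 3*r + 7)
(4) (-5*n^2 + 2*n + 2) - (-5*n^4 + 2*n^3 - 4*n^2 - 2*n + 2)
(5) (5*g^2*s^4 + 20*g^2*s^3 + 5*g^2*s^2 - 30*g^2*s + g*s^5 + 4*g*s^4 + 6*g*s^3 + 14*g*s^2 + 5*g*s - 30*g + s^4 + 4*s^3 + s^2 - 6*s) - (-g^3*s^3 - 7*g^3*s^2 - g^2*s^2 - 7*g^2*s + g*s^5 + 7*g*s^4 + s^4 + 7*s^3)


(1) = 23.489*d^5 - 6.4354*d^4 - 8.683*d^3 + 11.5531*d^2 + 0.8493*d - 7.5922
(2) = -3.65*u^5 - 2.79*u^4 - 6.42*u^3 + 0.99*u^2 + 0.98*u + 1.25
(3) = -4*r^3 + 4*r^2 - 12*r - 8
(4) = 5*n^4 - 2*n^3 - n^2 + 4*n
(5) = g^3*s^3 + 7*g^3*s^2 + 5*g^2*s^4 + 20*g^2*s^3 + 6*g^2*s^2 - 23*g^2*s - 3*g*s^4 + 6*g*s^3 + 14*g*s^2 + 5*g*s - 30*g - 3*s^3 + s^2 - 6*s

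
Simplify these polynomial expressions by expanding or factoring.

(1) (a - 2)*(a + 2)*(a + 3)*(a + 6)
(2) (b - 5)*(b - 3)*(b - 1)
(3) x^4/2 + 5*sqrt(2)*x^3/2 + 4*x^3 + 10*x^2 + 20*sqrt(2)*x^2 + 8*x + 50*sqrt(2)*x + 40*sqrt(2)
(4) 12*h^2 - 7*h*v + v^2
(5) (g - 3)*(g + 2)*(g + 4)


(1) = a^4 + 9*a^3 + 14*a^2 - 36*a - 72
(2) = b^3 - 9*b^2 + 23*b - 15
(3) = (x/2 + 1)*(x + 2)*(x + 4)*(x + 5*sqrt(2))
(4) = (-4*h + v)*(-3*h + v)
(5) = g^3 + 3*g^2 - 10*g - 24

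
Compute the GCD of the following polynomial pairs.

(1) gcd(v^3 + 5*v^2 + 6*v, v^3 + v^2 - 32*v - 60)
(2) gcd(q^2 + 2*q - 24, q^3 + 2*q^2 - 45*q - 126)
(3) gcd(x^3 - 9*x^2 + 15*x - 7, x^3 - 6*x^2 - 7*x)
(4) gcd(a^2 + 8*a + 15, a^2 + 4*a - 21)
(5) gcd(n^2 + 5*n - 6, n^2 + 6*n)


(1) = v + 2
(2) = q + 6
(3) = x - 7
(4) = gcd((a + 3)*(a + 5), (a - 3)*(a + 7)) = 1
(5) = gcd((n - 1)*(n + 6), n*(n + 6)) = n + 6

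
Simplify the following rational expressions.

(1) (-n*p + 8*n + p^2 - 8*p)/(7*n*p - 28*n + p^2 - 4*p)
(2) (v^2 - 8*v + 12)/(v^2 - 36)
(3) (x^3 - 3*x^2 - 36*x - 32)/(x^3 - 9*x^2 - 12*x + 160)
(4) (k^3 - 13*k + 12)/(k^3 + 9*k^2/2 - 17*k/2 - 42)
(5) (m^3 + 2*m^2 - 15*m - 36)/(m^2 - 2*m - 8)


(1) = (-n*p + 8*n + p^2 - 8*p)/(7*n*p - 28*n + p^2 - 4*p)
(2) = (v - 2)/(v + 6)
(3) = (x + 1)/(x - 5)
(4) = (2*k - 2)/(2*k + 7)
(5) = (m^2 + 6*m + 9)/(m + 2)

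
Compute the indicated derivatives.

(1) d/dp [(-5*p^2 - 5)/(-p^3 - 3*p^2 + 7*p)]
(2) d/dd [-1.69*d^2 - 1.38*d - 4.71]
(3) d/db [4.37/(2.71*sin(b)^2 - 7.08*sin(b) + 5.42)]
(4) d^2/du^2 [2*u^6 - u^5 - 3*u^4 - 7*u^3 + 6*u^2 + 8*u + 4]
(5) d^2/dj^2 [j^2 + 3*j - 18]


(1) = 5*(-p^4 - 10*p^2 - 6*p + 7)/(p^2*(p^4 + 6*p^3 - 5*p^2 - 42*p + 49))
(2) = -3.38*d - 1.38
(3) = (30.9396 - 23.6854*sin(b))*cos(b)/(2.71*sin(b)^2 - 7.08*sin(b) + 5.42)^2
(4) = 60*u^4 - 20*u^3 - 36*u^2 - 42*u + 12
(5) = 2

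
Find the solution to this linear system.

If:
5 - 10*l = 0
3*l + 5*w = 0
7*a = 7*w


Then:
a = -3/10
l = 1/2
w = -3/10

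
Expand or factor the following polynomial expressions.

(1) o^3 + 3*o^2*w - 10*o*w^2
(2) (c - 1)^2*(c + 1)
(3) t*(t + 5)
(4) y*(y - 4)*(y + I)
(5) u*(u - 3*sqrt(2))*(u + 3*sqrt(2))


(1) = o*(o - 2*w)*(o + 5*w)
(2) = c^3 - c^2 - c + 1
(3) = t^2 + 5*t
(4) = y^3 - 4*y^2 + I*y^2 - 4*I*y
(5) = u^3 - 18*u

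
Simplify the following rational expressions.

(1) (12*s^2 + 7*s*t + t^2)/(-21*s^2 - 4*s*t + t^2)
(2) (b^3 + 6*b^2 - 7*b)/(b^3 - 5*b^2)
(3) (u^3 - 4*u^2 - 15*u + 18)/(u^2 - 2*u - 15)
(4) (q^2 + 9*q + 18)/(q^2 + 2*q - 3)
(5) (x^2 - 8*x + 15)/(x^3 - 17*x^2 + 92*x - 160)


(1) = (-4*s - t)/(7*s - t)
(2) = (b^2 + 6*b - 7)/(b^2 - 5*b)
(3) = (u^2 - 7*u + 6)/(u - 5)
(4) = (q + 6)/(q - 1)
(5) = (x - 3)/(x^2 - 12*x + 32)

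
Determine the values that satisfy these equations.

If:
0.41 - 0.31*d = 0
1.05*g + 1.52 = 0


Then:
d = 1.32
g = -1.45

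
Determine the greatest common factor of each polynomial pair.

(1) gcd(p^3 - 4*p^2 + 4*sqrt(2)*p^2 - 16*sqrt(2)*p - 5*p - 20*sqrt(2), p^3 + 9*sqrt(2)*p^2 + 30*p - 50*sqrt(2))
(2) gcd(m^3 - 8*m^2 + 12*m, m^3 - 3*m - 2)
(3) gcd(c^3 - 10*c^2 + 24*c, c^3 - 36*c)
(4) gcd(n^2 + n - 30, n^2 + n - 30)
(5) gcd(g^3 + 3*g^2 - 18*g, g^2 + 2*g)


(1) = 1
(2) = m - 2
(3) = gcd(c*(c - 6)*(c - 4), c*(c - 6)*(c + 6)) = c^2 - 6*c
(4) = n^2 + n - 30
(5) = g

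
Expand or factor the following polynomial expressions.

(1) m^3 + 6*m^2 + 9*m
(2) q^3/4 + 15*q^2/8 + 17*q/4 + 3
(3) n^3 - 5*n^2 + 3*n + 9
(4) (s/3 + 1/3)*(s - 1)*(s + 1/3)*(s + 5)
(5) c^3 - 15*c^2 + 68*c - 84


(1) = m*(m + 3)^2
(2) = (q/4 + 1)*(q + 3/2)*(q + 2)
(3) = (n - 3)^2*(n + 1)
(4) = s^4/3 + 16*s^3/9 + 2*s^2/9 - 16*s/9 - 5/9
(5) = (c - 7)*(c - 6)*(c - 2)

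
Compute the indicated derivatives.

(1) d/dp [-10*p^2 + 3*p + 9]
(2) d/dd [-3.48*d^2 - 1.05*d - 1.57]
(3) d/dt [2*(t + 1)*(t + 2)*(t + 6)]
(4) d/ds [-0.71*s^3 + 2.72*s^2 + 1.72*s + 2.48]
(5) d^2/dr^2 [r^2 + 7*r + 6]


(1) = 3 - 20*p
(2) = -6.96*d - 1.05
(3) = 6*t^2 + 36*t + 40
(4) = -2.13*s^2 + 5.44*s + 1.72
(5) = 2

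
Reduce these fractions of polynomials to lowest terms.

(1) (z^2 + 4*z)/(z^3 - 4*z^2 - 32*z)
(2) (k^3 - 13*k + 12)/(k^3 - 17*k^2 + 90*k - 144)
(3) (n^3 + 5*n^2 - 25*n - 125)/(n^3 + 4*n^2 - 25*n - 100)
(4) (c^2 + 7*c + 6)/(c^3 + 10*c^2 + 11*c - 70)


(1) = 1/(z - 8)
(2) = (k^2 + 3*k - 4)/(k^2 - 14*k + 48)
(3) = (n + 5)/(n + 4)
(4) = (c^2 + 7*c + 6)/(c^3 + 10*c^2 + 11*c - 70)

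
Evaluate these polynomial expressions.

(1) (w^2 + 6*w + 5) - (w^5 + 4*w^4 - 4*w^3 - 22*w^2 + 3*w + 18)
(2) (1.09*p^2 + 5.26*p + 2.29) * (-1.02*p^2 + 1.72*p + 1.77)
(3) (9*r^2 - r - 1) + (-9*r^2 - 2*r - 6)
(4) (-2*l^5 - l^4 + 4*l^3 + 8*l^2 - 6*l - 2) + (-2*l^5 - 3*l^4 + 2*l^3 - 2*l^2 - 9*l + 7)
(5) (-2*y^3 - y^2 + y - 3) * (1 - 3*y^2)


(1) = -w^5 - 4*w^4 + 4*w^3 + 23*w^2 + 3*w - 13
(2) = -1.1118*p^4 - 3.4904*p^3 + 8.6407*p^2 + 13.249*p + 4.0533
(3) = -3*r - 7
(4) = -4*l^5 - 4*l^4 + 6*l^3 + 6*l^2 - 15*l + 5
(5) = 6*y^5 + 3*y^4 - 5*y^3 + 8*y^2 + y - 3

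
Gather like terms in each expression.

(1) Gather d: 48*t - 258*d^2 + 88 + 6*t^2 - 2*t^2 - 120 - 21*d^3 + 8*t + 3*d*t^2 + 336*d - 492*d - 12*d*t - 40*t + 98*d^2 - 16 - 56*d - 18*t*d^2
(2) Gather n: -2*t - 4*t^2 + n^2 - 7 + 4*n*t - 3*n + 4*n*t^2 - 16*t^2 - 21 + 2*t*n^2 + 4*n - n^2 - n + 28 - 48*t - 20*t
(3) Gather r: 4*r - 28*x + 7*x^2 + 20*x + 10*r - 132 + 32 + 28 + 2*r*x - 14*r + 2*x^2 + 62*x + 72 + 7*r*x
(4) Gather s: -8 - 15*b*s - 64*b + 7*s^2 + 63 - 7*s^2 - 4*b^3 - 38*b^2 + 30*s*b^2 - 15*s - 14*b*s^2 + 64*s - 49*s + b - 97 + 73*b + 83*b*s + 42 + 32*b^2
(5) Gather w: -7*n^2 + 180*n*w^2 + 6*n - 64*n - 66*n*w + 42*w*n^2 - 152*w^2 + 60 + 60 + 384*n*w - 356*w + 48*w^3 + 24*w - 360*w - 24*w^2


(1) = -21*d^3 + d^2*(-18*t - 160) + d*(3*t^2 - 12*t - 212) + 4*t^2 + 16*t - 48
(2) = 2*n^2*t + n*(4*t^2 + 4*t) - 20*t^2 - 70*t
(3) = 9*r*x + 9*x^2 + 54*x
(4) = -4*b^3 - 6*b^2 - 14*b*s^2 + 10*b + s*(30*b^2 + 68*b)
(5) = -7*n^2 - 58*n + 48*w^3 + w^2*(180*n - 176) + w*(42*n^2 + 318*n - 692) + 120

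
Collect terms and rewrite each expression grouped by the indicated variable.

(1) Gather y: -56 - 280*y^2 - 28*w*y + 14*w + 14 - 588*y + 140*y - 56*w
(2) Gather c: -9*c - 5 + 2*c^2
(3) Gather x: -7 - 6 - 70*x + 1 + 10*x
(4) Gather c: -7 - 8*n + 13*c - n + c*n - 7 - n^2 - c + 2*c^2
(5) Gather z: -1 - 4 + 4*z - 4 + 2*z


(1) = -42*w - 280*y^2 + y*(-28*w - 448) - 42
(2) = 2*c^2 - 9*c - 5
(3) = -60*x - 12
(4) = 2*c^2 + c*(n + 12) - n^2 - 9*n - 14
(5) = 6*z - 9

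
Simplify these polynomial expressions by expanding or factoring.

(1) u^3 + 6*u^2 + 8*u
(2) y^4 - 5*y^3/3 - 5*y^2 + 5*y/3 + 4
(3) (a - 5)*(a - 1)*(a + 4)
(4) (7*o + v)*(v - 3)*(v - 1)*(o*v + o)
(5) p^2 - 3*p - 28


(1) = u*(u + 2)*(u + 4)
(2) = (y - 3)*(y - 1)*(y + 1)*(y + 4/3)
(3) = a^3 - 2*a^2 - 19*a + 20
(4) = 7*o^2*v^3 - 21*o^2*v^2 - 7*o^2*v + 21*o^2 + o*v^4 - 3*o*v^3 - o*v^2 + 3*o*v
(5) = (p - 7)*(p + 4)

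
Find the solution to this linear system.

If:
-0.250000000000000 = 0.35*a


Then:
a = -0.71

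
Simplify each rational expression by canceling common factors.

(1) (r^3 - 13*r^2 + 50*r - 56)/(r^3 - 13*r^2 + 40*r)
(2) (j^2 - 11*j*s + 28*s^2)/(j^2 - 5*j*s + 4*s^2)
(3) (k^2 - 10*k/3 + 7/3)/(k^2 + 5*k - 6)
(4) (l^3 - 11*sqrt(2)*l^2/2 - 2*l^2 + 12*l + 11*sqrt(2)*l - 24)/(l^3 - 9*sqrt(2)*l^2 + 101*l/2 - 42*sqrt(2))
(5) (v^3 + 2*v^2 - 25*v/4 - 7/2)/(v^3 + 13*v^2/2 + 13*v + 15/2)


(1) = (r^3 - 13*r^2 + 50*r - 56)/(r^3 - 13*r^2 + 40*r)
(2) = (-j + 7*s)/(-j + s)
(3) = (3*k - 7)/(3*k + 18)
(4) = (4*l - 8)/(4*l - 14*sqrt(2))
(5) = (4*v^3 + 8*v^2 - 25*v - 14)/(4*v^3 + 26*v^2 + 52*v + 30)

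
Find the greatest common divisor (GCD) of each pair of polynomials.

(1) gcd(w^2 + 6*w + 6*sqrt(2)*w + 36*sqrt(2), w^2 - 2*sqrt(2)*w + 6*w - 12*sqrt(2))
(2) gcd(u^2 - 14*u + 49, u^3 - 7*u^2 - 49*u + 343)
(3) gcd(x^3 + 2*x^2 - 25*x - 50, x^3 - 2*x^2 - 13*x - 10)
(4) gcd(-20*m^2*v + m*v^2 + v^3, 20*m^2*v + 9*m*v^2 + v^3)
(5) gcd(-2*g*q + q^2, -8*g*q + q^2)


(1) = gcd((w + 6)*(w + 6*sqrt(2)), (w + 6)*(w - 2*sqrt(2))) = w + 6
(2) = u^2 - 14*u + 49
(3) = gcd((x - 5)*(x + 2)*(x + 5), (x - 5)*(x + 1)*(x + 2)) = x^2 - 3*x - 10
(4) = 5*m*v + v^2
(5) = gcd(q*(-2*g + q), q*(-8*g + q)) = q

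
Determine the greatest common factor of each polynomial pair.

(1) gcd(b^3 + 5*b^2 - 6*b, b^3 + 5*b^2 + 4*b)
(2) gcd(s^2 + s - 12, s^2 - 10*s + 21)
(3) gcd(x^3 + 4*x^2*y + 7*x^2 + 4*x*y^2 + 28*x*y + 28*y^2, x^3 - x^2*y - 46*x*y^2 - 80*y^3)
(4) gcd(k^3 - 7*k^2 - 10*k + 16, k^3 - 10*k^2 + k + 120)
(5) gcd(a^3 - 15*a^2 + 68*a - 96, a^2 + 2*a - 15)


(1) = b
(2) = s - 3
(3) = x + 2*y
(4) = k - 8
(5) = gcd((a - 8)*(a - 4)*(a - 3), (a - 3)*(a + 5)) = a - 3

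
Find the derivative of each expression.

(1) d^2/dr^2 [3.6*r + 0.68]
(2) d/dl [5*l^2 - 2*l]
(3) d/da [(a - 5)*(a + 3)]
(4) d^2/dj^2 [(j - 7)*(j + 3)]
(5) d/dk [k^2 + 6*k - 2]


(1) = 0
(2) = 10*l - 2
(3) = 2*a - 2
(4) = 2
(5) = 2*k + 6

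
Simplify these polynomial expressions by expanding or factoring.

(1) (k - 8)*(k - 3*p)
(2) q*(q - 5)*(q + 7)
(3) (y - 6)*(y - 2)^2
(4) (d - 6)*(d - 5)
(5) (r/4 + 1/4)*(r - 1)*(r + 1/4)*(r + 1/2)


(1) = k^2 - 3*k*p - 8*k + 24*p
(2) = q^3 + 2*q^2 - 35*q
(3) = y^3 - 10*y^2 + 28*y - 24
(4) = d^2 - 11*d + 30
(5) = r^4/4 + 3*r^3/16 - 7*r^2/32 - 3*r/16 - 1/32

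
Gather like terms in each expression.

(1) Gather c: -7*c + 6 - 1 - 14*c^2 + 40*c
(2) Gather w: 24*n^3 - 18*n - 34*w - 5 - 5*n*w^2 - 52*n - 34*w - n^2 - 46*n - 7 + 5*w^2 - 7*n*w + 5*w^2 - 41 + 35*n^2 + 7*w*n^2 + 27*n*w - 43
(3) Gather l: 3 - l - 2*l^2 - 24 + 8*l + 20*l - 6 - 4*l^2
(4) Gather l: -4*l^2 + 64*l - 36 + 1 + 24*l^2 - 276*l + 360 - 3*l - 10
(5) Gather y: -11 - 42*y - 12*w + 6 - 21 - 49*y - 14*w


(1) = -14*c^2 + 33*c + 5
(2) = 24*n^3 + 34*n^2 - 116*n + w^2*(10 - 5*n) + w*(7*n^2 + 20*n - 68) - 96
(3) = -6*l^2 + 27*l - 27
(4) = 20*l^2 - 215*l + 315
(5) = -26*w - 91*y - 26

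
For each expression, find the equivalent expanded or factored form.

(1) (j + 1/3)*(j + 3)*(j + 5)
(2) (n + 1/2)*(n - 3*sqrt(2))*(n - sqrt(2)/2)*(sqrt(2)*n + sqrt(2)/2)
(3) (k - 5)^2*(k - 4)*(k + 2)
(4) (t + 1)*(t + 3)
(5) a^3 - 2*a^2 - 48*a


(1) = j^3 + 25*j^2/3 + 53*j/3 + 5
(2) = sqrt(2)*n^4 - 7*n^3 + sqrt(2)*n^3 - 7*n^2 + 13*sqrt(2)*n^2/4 - 7*n/4 + 3*sqrt(2)*n + 3*sqrt(2)/4
(3) = k^4 - 12*k^3 + 37*k^2 + 30*k - 200
(4) = t^2 + 4*t + 3
(5) = a*(a - 8)*(a + 6)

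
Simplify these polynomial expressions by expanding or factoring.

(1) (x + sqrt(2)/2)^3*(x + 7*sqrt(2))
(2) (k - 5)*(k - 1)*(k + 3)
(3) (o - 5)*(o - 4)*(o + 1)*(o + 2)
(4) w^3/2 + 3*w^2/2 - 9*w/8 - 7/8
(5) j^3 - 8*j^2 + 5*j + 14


(1) = x^4 + 17*sqrt(2)*x^3/2 + 45*x^2/2 + 43*sqrt(2)*x/4 + 7/2
(2) = k^3 - 3*k^2 - 13*k + 15
(3) = o^4 - 6*o^3 - 5*o^2 + 42*o + 40
(4) = (w/2 + 1/4)*(w - 1)*(w + 7/2)
(5) = (j - 7)*(j - 2)*(j + 1)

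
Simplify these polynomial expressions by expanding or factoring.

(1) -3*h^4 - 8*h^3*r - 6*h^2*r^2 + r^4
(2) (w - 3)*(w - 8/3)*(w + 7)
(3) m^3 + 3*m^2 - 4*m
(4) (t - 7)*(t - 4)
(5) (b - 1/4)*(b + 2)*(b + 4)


(1) = (-3*h + r)*(h + r)^3
(2) = w^3 + 4*w^2/3 - 95*w/3 + 56
(3) = m*(m - 1)*(m + 4)
(4) = t^2 - 11*t + 28
(5) = b^3 + 23*b^2/4 + 13*b/2 - 2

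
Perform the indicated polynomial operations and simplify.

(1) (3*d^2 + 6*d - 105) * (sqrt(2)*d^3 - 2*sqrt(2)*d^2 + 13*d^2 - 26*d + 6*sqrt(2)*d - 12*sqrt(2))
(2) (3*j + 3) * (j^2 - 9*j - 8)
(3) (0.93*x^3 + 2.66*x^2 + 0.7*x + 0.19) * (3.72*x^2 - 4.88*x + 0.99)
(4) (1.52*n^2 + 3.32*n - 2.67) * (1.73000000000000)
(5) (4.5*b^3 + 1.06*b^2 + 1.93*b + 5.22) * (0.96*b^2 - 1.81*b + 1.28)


(1) = 3*sqrt(2)*d^5 + 39*d^4 - 99*sqrt(2)*d^3 - 1521*d^2 + 210*sqrt(2)*d^2 - 702*sqrt(2)*d + 2730*d + 1260*sqrt(2)
(2) = 3*j^3 - 24*j^2 - 51*j - 24
(3) = 3.4596*x^5 + 5.3568*x^4 - 9.4561*x^3 - 0.0758*x^2 - 0.2342*x + 0.1881
(4) = 2.6296*n^2 + 5.7436*n - 4.6191
(5) = 4.32*b^5 - 7.1274*b^4 + 5.6942*b^3 + 2.8747*b^2 - 6.9778*b + 6.6816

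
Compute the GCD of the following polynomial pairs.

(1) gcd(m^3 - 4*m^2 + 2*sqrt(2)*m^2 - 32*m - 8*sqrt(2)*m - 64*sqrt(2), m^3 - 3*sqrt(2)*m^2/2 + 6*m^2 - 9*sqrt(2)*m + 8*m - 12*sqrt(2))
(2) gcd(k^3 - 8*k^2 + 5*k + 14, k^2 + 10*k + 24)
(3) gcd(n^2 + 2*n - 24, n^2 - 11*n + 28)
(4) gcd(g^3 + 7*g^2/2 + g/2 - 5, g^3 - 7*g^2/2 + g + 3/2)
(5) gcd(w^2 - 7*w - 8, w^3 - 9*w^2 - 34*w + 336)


(1) = gcd((m - 8)*(m + 4)*(m + 2*sqrt(2)), (m + 2)*(m + 4)*(m - 3*sqrt(2)/2)) = m + 4
(2) = gcd((k - 7)*(k - 2)*(k + 1), (k + 4)*(k + 6)) = 1
(3) = n - 4
(4) = g - 1
(5) = w - 8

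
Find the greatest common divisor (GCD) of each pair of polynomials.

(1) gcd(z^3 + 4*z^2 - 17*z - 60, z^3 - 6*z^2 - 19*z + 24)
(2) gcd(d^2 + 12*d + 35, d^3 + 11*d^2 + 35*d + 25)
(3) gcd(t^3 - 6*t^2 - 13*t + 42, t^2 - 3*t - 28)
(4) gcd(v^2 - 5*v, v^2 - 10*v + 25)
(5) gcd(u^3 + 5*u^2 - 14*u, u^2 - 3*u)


(1) = gcd((z - 4)*(z + 3)*(z + 5), (z - 8)*(z - 1)*(z + 3)) = z + 3
(2) = gcd((d + 5)*(d + 7), (d + 1)*(d + 5)^2) = d + 5
(3) = t - 7
(4) = gcd(v*(v - 5), (v - 5)^2) = v - 5
(5) = gcd(u*(u - 2)*(u + 7), u*(u - 3)) = u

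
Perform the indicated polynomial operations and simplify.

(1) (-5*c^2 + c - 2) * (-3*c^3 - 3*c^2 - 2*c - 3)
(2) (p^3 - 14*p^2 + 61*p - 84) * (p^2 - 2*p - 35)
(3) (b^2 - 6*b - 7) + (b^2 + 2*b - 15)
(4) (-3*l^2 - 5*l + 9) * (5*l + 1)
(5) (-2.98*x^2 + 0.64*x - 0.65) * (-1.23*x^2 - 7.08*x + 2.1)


(1) = 15*c^5 + 12*c^4 + 13*c^3 + 19*c^2 + c + 6
(2) = p^5 - 16*p^4 + 54*p^3 + 284*p^2 - 1967*p + 2940
(3) = 2*b^2 - 4*b - 22
(4) = -15*l^3 - 28*l^2 + 40*l + 9
(5) = 3.6654*x^4 + 20.3112*x^3 - 9.9897*x^2 + 5.946*x - 1.365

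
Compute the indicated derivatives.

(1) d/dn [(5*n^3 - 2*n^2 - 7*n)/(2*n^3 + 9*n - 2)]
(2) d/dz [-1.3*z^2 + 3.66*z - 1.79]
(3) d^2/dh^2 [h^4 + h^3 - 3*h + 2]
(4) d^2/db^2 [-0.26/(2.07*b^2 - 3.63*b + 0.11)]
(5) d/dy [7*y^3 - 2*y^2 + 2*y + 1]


(1) = 2*(2*n^4 + 59*n^3 - 24*n^2 + 4*n + 7)/(4*n^6 + 36*n^4 - 8*n^3 + 81*n^2 - 36*n + 4)
(2) = 3.66 - 2.6*z
(3) = 6*h*(2*h + 1)
(4) = (2.228148*b^2 - 3.907332*b - 0.26*(4.14*b - 3.63)*(8.28*b - 7.26) + 0.118404)/(2.07*b^2 - 3.63*b + 0.11)^3
(5) = 21*y^2 - 4*y + 2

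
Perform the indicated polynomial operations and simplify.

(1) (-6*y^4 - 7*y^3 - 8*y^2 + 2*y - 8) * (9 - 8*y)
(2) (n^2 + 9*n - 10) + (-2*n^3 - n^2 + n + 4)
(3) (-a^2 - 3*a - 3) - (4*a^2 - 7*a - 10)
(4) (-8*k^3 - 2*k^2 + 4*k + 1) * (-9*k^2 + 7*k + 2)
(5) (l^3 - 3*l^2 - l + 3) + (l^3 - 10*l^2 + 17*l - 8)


(1) = 48*y^5 + 2*y^4 + y^3 - 88*y^2 + 82*y - 72
(2) = -2*n^3 + 10*n - 6
(3) = -5*a^2 + 4*a + 7
(4) = 72*k^5 - 38*k^4 - 66*k^3 + 15*k^2 + 15*k + 2
(5) = 2*l^3 - 13*l^2 + 16*l - 5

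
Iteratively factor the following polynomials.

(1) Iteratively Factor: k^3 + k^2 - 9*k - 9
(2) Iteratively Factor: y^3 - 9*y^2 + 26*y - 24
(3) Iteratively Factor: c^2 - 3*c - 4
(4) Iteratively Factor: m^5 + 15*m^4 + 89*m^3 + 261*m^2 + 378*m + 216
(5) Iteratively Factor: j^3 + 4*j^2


(1) = (k + 1)*(k^2 - 9) = (k + 1)*(k + 3)*(k - 3)
(2) = (y - 4)*(y^2 - 5*y + 6) = (y - 4)*(y - 2)*(y - 3)
(3) = (c + 1)*(c - 4)
(4) = (m + 4)*(m^4 + 11*m^3 + 45*m^2 + 81*m + 54) = (m + 3)*(m + 4)*(m^3 + 8*m^2 + 21*m + 18) = (m + 2)*(m + 3)*(m + 4)*(m^2 + 6*m + 9) = (m + 2)*(m + 3)^2*(m + 4)*(m + 3)
(5) = (j + 4)*(j^2) = j*(j + 4)*(j)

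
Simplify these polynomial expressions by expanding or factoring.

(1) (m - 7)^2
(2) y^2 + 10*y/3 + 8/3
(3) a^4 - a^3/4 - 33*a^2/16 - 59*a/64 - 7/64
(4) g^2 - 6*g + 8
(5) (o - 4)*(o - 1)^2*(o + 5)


(1) = m^2 - 14*m + 49
(2) = (y + 4/3)*(y + 2)
(3) = (a - 7/4)*(a + 1/4)^2*(a + 1)
(4) = (g - 4)*(g - 2)
(5) = o^4 - o^3 - 21*o^2 + 41*o - 20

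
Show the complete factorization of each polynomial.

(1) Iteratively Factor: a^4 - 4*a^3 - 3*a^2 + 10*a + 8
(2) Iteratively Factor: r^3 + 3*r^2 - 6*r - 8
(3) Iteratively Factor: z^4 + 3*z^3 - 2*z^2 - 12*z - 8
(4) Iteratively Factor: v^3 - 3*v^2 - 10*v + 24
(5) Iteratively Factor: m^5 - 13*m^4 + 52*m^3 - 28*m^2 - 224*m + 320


(1) = (a - 2)*(a^3 - 2*a^2 - 7*a - 4) = (a - 2)*(a + 1)*(a^2 - 3*a - 4) = (a - 4)*(a - 2)*(a + 1)*(a + 1)
(2) = (r + 4)*(r^2 - r - 2) = (r + 1)*(r + 4)*(r - 2)
(3) = (z + 2)*(z^3 + z^2 - 4*z - 4) = (z + 2)^2*(z^2 - z - 2) = (z + 1)*(z + 2)^2*(z - 2)
(4) = (v + 3)*(v^2 - 6*v + 8) = (v - 4)*(v + 3)*(v - 2)
(5) = (m - 4)*(m^4 - 9*m^3 + 16*m^2 + 36*m - 80) = (m - 4)^2*(m^3 - 5*m^2 - 4*m + 20) = (m - 4)^2*(m + 2)*(m^2 - 7*m + 10) = (m - 5)*(m - 4)^2*(m + 2)*(m - 2)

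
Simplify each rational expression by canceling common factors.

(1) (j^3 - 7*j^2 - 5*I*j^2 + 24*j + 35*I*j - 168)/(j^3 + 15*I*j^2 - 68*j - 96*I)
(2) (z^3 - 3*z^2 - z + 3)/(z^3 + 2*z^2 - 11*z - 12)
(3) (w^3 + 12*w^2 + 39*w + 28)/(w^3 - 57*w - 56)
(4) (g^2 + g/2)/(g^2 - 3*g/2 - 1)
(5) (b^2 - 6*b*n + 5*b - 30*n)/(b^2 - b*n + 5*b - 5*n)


(1) = (j^2 + j*(-7 - 8*I) + 56*I)/(j^2 + 12*I*j - 32)
(2) = (z - 1)/(z + 4)
(3) = (w + 4)/(w - 8)
(4) = g/(g - 2)
(5) = (b - 6*n)/(b - n)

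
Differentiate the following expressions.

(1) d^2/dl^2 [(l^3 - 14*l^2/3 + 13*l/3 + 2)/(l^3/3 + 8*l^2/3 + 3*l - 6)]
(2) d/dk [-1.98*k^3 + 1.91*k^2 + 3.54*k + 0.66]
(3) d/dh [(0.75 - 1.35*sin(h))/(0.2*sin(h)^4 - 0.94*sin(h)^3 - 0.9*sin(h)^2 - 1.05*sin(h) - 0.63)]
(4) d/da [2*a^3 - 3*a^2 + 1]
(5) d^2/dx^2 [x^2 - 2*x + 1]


(1) = 4*(-19*l^6 - 21*l^5 + 525*l^4 + 509*l^3 - 2394*l^2 + 5076*l - 540)/(l^9 + 24*l^8 + 219*l^7 + 890*l^6 + 1107*l^5 - 2484*l^4 - 6075*l^3 + 3402*l^2 + 8748*l - 5832)
(2) = -5.94*k^2 + 3.82*k + 3.54
(3) = (0.81*sin(h)^4 - 3.138*sin(h)^3 + 0.9*sin(h)^2 + 1.35*sin(h) + 1.638)*cos(h)/(0.04*sin(h)^8 - 0.376*sin(h)^7 + 0.5236*sin(h)^6 + 1.272*sin(h)^5 + 2.532*sin(h)^4 + 3.0744*sin(h)^3 + 2.2365*sin(h)^2 + 1.323*sin(h) + 0.3969)
(4) = 6*a*(a - 1)
(5) = 2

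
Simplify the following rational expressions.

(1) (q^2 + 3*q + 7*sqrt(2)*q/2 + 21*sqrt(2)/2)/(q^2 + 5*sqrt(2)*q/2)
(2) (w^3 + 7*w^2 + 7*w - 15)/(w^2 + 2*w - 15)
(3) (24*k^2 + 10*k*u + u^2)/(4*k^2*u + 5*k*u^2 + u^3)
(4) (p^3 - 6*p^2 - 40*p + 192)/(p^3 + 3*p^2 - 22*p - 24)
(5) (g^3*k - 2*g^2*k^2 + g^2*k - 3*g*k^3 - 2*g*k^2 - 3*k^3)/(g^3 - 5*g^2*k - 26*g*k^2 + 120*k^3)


(1) = (4*q^2 + q*(12 + 14*sqrt(2)) + 42*sqrt(2))/(4*q^2 + 10*sqrt(2)*q)
(2) = (w^2 + 2*w - 3)/(w - 3)
(3) = (6*k + u)/(k*u + u^2)
(4) = (p - 8)/(p + 1)
(5) = (g^3*k - 2*g^2*k^2 + g^2*k - 3*g*k^3 - 2*g*k^2 - 3*k^3)/(g^3 - 5*g^2*k - 26*g*k^2 + 120*k^3)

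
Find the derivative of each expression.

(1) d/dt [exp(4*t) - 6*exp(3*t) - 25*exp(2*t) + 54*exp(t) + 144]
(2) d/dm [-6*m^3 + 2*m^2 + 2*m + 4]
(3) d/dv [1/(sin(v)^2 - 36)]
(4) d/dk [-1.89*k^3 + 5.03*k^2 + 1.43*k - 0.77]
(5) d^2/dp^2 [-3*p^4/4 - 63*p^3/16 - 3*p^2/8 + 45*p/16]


(1) = (4*exp(3*t) - 18*exp(2*t) - 50*exp(t) + 54)*exp(t)
(2) = -18*m^2 + 4*m + 2
(3) = -2*sin(v)*cos(v)/(sin(v)^2 - 36)^2
(4) = -5.67*k^2 + 10.06*k + 1.43
(5) = -9*p^2 - 189*p/8 - 3/4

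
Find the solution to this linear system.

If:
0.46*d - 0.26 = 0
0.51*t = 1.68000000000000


Then:
d = 0.57
t = 3.29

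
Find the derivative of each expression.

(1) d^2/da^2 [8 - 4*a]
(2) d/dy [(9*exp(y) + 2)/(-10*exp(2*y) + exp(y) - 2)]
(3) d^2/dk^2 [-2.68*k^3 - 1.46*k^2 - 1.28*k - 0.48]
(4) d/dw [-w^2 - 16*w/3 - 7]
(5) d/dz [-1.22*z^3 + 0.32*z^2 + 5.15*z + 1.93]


(1) = 0
(2) = ((9*exp(y) + 2)*(20*exp(y) - 1) - 90*exp(2*y) + 9*exp(y) - 18)*exp(y)/(10*exp(2*y) - exp(y) + 2)^2
(3) = -16.08*k - 2.92
(4) = -2*w - 16/3
(5) = -3.66*z^2 + 0.64*z + 5.15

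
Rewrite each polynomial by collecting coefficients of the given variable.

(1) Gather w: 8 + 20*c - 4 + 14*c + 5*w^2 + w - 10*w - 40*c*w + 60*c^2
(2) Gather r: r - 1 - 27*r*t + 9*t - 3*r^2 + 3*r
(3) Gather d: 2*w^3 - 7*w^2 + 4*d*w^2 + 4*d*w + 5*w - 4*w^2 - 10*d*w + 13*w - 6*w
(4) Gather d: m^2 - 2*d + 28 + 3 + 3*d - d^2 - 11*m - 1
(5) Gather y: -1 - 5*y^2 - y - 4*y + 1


(1) = 60*c^2 + 34*c + 5*w^2 + w*(-40*c - 9) + 4
(2) = -3*r^2 + r*(4 - 27*t) + 9*t - 1
(3) = d*(4*w^2 - 6*w) + 2*w^3 - 11*w^2 + 12*w
(4) = -d^2 + d + m^2 - 11*m + 30
(5) = -5*y^2 - 5*y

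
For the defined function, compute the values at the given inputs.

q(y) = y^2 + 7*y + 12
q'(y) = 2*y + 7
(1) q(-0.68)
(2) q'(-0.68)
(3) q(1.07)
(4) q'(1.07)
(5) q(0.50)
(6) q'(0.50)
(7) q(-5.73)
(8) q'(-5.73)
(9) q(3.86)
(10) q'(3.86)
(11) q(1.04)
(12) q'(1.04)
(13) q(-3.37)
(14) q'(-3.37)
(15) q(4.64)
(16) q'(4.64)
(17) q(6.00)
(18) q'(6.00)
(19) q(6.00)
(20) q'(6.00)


(1) = 7.70
(2) = 5.64
(3) = 20.63
(4) = 9.14
(5) = 15.75
(6) = 8.00
(7) = 4.72
(8) = -4.46
(9) = 53.92
(10) = 14.72
(11) = 20.36
(12) = 9.08
(13) = -0.23
(14) = 0.26
(15) = 66.01
(16) = 16.28
(17) = 90.00
(18) = 19.00
(19) = 90.00
(20) = 19.00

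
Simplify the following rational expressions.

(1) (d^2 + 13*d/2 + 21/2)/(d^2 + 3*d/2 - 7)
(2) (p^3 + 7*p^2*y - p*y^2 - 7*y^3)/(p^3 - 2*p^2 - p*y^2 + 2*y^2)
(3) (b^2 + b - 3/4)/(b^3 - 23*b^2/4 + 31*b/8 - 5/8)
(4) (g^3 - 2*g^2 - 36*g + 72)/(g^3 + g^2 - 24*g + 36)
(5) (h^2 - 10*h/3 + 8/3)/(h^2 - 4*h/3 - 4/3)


(1) = (d + 3)/(d - 2)
(2) = (p + 7*y)/(p - 2)
(3) = (4*b + 6)/(4*b^2 - 21*b + 5)
(4) = (g - 6)/(g - 3)
(5) = (3*h - 4)/(3*h + 2)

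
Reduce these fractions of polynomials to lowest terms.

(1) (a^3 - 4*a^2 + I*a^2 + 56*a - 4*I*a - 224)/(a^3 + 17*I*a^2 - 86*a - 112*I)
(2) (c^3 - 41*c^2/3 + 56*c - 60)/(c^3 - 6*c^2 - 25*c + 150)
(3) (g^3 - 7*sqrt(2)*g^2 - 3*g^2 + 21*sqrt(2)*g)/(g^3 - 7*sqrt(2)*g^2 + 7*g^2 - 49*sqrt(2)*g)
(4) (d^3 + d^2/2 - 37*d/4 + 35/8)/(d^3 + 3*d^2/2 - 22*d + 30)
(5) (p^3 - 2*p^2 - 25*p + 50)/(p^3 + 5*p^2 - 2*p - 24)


(1) = (a^2 + a*(-4 - 7*I) + 28*I)/(a^2 + 9*I*a - 14)
(2) = (3*c^2 - 23*c + 30)/(3*c^2 - 75)
(3) = (g - 3)/(g + 7)
(4) = (4*d^2 + 12*d - 7)/(4*d^2 + 16*d - 48)
(5) = (p^2 - 25)/(p^2 + 7*p + 12)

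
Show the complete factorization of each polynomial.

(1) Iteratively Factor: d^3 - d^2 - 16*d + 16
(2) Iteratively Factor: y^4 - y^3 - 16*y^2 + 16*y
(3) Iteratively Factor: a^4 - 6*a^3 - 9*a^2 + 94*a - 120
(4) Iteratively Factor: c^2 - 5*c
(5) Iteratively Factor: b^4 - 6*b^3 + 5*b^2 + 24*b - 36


(1) = (d + 4)*(d^2 - 5*d + 4) = (d - 1)*(d + 4)*(d - 4)
(2) = (y)*(y^3 - y^2 - 16*y + 16) = y*(y + 4)*(y^2 - 5*y + 4) = y*(y - 1)*(y + 4)*(y - 4)
(3) = (a + 4)*(a^3 - 10*a^2 + 31*a - 30) = (a - 5)*(a + 4)*(a^2 - 5*a + 6) = (a - 5)*(a - 3)*(a + 4)*(a - 2)
(4) = (c)*(c - 5)
(5) = (b - 3)*(b^3 - 3*b^2 - 4*b + 12) = (b - 3)*(b - 2)*(b^2 - b - 6) = (b - 3)*(b - 2)*(b + 2)*(b - 3)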